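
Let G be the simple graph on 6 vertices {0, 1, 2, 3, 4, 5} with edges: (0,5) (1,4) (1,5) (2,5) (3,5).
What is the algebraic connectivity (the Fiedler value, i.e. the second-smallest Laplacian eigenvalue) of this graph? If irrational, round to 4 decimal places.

With the vertex order [0, 1, 2, 3, 4, 5], the degrees are [1, 2, 1, 1, 1, 4], giving D = diag(1, 2, 1, 1, 1, 4) and L = D - A. The sorted Laplacian eigenvalues are [0, 0.4859, 1, 1, 2.4280, 5.0861]; the algebraic connectivity is the second entry, 0.4859.

0.4859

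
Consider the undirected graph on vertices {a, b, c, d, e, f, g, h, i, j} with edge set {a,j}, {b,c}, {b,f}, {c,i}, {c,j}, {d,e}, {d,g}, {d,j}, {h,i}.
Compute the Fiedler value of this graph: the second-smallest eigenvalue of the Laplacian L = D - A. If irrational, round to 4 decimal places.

Reading degrees in the order [a, b, c, d, e, f, g, h, i, j] gives [1, 2, 3, 3, 1, 1, 1, 1, 2, 3]; set D = diag(1, 2, 3, 3, 1, 1, 1, 1, 2, 3) and form L = D - A. The sorted Laplacian eigenvalues are [0, 0.1920, 0.3820, 0.6047, 1, 1.6249, 2.6180, 2.7557, 3.9407, 4.8821]; the algebraic connectivity is the second entry, 0.1920. The eigenvalues sum to 18, which equals trace(L) = 2|E|.

0.1920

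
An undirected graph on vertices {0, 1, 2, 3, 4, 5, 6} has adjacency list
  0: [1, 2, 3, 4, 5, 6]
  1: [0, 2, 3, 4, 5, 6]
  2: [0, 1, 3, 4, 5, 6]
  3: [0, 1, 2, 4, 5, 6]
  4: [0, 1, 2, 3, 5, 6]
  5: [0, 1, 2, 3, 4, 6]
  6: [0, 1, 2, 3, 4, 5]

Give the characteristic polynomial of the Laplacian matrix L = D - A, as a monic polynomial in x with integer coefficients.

Reading degrees in the order [0, 1, 2, 3, 4, 5, 6] gives [6, 6, 6, 6, 6, 6, 6]; set D = diag(6, 6, 6, 6, 6, 6, 6) and form L = D - A. Computing det(xI - L) by cofactor expansion (or equivalently via sum-over-permutations) gives x^7 - 42x^6 + 735x^5 - 6860x^4 + 36015x^3 - 100842x^2 + 117649x. Since p(0) = det(-L) = 0, x divides p(x). The largest eigenvalue, 7, is at most the vertex count 7. There is one zero in the spectrum, matching the 1 component.

x^7 - 42x^6 + 735x^5 - 6860x^4 + 36015x^3 - 100842x^2 + 117649x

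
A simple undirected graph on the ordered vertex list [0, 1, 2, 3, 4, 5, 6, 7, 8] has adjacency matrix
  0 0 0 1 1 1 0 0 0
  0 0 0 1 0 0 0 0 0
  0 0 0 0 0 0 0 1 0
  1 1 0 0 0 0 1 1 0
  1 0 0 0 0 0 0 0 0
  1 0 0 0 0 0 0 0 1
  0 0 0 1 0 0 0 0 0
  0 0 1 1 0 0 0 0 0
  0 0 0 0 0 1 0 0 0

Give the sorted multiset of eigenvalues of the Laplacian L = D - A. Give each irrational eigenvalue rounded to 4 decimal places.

[0, 0.2427, 0.5371, 0.6893, 1, 2.1297, 2.4166, 3.6434, 5.3411]

With the vertex order [0, 1, 2, 3, 4, 5, 6, 7, 8], the degrees are [3, 1, 1, 4, 1, 2, 1, 2, 1], giving D = diag(3, 1, 1, 4, 1, 2, 1, 2, 1) and L = D - A. Since every row of L sums to 0, the all-ones vector is in the kernel and 0 is an eigenvalue. The single zero eigenvalue shows the graph is connected.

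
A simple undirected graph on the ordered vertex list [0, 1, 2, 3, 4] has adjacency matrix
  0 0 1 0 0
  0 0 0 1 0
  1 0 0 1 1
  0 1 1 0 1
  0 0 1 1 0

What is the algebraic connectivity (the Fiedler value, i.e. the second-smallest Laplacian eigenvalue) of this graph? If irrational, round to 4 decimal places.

With the vertex order [0, 1, 2, 3, 4], the degrees are [1, 1, 3, 3, 2], giving D = diag(1, 1, 3, 3, 2) and L = D - A. The smallest Laplacian eigenvalue is always 0. The next one, lambda_2 = 0.6972, measures how hard the graph is to disconnect: larger values mean better connectivity. The eigenvalues sum to 10, which equals trace(L) = 2|E|.

0.6972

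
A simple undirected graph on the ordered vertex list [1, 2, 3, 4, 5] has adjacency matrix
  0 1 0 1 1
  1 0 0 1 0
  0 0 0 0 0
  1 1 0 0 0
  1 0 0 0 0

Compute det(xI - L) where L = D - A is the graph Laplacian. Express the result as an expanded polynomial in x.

x^5 - 8x^4 + 19x^3 - 12x^2

Each diagonal entry of L is the vertex degree and each off-diagonal entry is -1 where an edge is present, 0 otherwise; in the order [1, 2, 3, 4, 5] the diagonal is [3, 2, 0, 2, 1]. L has integer entries, so p(x) = det(xI - L) has integer coefficients. Expanding the determinant yields x^5 - 8x^4 + 19x^3 - 12x^2. Since p(0) = det(-L) = 0, x divides p(x). The eigenvalues sum to 8, which equals trace(L) = 2|E|. The largest eigenvalue, 4, is at most the vertex count 5.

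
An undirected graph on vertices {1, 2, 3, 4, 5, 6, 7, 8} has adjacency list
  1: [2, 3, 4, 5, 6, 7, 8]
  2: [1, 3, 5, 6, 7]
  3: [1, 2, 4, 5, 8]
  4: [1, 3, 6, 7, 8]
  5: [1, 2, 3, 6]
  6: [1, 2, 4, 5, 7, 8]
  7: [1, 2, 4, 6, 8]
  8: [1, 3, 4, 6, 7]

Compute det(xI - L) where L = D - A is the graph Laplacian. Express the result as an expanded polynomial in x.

With the vertex order [1, 2, 3, 4, 5, 6, 7, 8], the degrees are [7, 5, 5, 5, 4, 6, 5, 5], giving D = diag(7, 5, 5, 5, 4, 6, 5, 5) and L = D - A. Computing det(xI - L) by cofactor expansion (or equivalently via sum-over-permutations) gives x^8 - 42x^7 + 748x^6 - 7318x^5 + 42446x^4 - 145838x^3 + 274556x^2 - 218208x. Since p(0) = det(-L) = 0, x divides p(x). By the matrix-tree theorem the graph has (1/8) * product of the nonzero eigenvalues = 27276 spanning trees.

x^8 - 42x^7 + 748x^6 - 7318x^5 + 42446x^4 - 145838x^3 + 274556x^2 - 218208x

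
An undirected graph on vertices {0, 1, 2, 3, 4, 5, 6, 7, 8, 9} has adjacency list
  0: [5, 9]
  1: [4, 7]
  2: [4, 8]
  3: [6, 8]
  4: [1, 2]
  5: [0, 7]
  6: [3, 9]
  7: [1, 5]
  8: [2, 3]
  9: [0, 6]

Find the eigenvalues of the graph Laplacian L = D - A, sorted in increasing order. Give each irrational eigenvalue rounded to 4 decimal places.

[0, 0.3820, 0.3820, 1.3820, 1.3820, 2.6180, 2.6180, 3.6180, 3.6180, 4]

Reading degrees in the order [0, 1, 2, 3, 4, 5, 6, 7, 8, 9] gives [2, 2, 2, 2, 2, 2, 2, 2, 2, 2]; set D = diag(2, 2, 2, 2, 2, 2, 2, 2, 2, 2) and form L = D - A. Diagonalising L (or applying a numerical eigensolver to the 10x10 matrix) gives the spectrum above. The single zero eigenvalue shows the graph is connected. By the matrix-tree theorem the graph has (1/10) * product of the nonzero eigenvalues = 10 spanning trees. The eigenvalues sum to 20, which equals trace(L) = 2|E|.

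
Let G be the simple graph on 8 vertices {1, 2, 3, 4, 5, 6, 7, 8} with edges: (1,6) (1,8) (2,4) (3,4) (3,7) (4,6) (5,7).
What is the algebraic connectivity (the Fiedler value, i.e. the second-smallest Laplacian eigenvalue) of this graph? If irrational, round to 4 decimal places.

With the vertex order [1, 2, 3, 4, 5, 6, 7, 8], the degrees are [2, 1, 2, 3, 1, 2, 2, 1], giving D = diag(2, 1, 2, 3, 1, 2, 2, 1) and L = D - A. The smallest Laplacian eigenvalue is always 0. The next one, lambda_2 = 0.1981, measures how hard the graph is to disconnect: larger values mean better connectivity. The eigenvalues sum to 14, which equals trace(L) = 2|E|.

0.1981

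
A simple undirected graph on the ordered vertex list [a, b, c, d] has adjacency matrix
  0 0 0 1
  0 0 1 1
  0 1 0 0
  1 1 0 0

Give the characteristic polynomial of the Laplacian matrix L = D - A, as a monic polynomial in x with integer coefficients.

With the vertex order [a, b, c, d], the degrees are [1, 2, 1, 2], giving D = diag(1, 2, 1, 2) and L = D - A. L has integer entries, so p(x) = det(xI - L) has integer coefficients. Expanding the determinant yields x^4 - 6x^3 + 10x^2 - 4x. The constant term is 0 because L is singular (the all-ones vector lies in its kernel). There is one zero in the spectrum, matching the 1 component.

x^4 - 6x^3 + 10x^2 - 4x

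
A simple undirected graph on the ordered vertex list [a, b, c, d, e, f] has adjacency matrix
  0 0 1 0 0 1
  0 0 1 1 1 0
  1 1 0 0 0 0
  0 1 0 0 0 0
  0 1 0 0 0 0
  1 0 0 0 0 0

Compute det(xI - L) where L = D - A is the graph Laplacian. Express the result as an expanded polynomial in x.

Reading degrees in the order [a, b, c, d, e, f] gives [2, 3, 2, 1, 1, 1]; set D = diag(2, 3, 2, 1, 1, 1) and form L = D - A. Computing det(xI - L) by cofactor expansion (or equivalently via sum-over-permutations) gives x^6 - 10x^5 + 35x^4 - 52x^3 + 32x^2 - 6x. Since p(0) = det(-L) = 0, x divides p(x).

x^6 - 10x^5 + 35x^4 - 52x^3 + 32x^2 - 6x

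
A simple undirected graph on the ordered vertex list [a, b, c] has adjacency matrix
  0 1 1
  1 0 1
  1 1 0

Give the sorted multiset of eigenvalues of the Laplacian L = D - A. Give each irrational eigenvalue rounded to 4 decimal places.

Each diagonal entry of L is the vertex degree and each off-diagonal entry is -1 where an edge is present, 0 otherwise; in the order [a, b, c] the diagonal is [2, 2, 2]. The multiplicity of 0 as a Laplacian eigenvalue equals the number of connected components. The eigenvalues sum to 6, which equals trace(L) = 2|E|.

[0, 3, 3]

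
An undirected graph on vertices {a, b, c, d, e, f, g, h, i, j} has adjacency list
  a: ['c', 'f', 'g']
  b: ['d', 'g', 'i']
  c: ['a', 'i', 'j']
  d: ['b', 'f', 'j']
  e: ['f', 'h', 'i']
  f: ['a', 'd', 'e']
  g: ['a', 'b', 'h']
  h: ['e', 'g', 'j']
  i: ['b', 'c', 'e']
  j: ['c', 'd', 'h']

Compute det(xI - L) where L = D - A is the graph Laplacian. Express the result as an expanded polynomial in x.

x^10 - 30x^9 + 390x^8 - 2880x^7 + 13305x^6 - 39882x^5 + 77640x^4 - 94800x^3 + 66000x^2 - 20000x

Each diagonal entry of L is the vertex degree and each off-diagonal entry is -1 where an edge is present, 0 otherwise; in the order [a, b, c, d, e, f, g, h, i, j] the diagonal is [3, 3, 3, 3, 3, 3, 3, 3, 3, 3]. L has integer entries, so p(x) = det(xI - L) has integer coefficients. Expanding the determinant yields x^10 - 30x^9 + 390x^8 - 2880x^7 + 13305x^6 - 39882x^5 + 77640x^4 - 94800x^3 + 66000x^2 - 20000x. Since p(0) = det(-L) = 0, x divides p(x). By the matrix-tree theorem the graph has (1/10) * product of the nonzero eigenvalues = 2000 spanning trees.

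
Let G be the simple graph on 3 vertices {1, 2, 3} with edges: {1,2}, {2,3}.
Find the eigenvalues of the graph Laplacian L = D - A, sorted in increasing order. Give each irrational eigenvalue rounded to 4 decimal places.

[0, 1, 3]

With the vertex order [1, 2, 3], the degrees are [1, 2, 1], giving D = diag(1, 2, 1) and L = D - A. Diagonalising L (or applying a numerical eigensolver to the 3x3 matrix) gives the spectrum above. The single zero eigenvalue shows the graph is connected. The largest eigenvalue, 3, is at most the vertex count 3.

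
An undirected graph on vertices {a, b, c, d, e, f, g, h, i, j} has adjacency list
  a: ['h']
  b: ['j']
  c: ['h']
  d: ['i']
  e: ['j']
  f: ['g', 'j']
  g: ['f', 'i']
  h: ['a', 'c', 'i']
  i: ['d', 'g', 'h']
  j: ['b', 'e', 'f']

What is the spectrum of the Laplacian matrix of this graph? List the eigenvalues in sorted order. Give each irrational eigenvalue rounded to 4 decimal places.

With the vertex order [a, b, c, d, e, f, g, h, i, j], the degrees are [1, 1, 1, 1, 1, 2, 2, 3, 3, 3], giving D = diag(1, 1, 1, 1, 1, 2, 2, 3, 3, 3) and L = D - A. L is symmetric positive semidefinite, so every eigenvalue is real and nonnegative. The single zero eigenvalue shows the graph is connected. The eigenvalues sum to 18, which equals trace(L) = 2|E|. By the matrix-tree theorem the graph has (1/10) * product of the nonzero eigenvalues = 1 spanning tree.

[0, 0.1338, 0.5188, 1, 1, 1, 2.3111, 3.2108, 4.1701, 4.6554]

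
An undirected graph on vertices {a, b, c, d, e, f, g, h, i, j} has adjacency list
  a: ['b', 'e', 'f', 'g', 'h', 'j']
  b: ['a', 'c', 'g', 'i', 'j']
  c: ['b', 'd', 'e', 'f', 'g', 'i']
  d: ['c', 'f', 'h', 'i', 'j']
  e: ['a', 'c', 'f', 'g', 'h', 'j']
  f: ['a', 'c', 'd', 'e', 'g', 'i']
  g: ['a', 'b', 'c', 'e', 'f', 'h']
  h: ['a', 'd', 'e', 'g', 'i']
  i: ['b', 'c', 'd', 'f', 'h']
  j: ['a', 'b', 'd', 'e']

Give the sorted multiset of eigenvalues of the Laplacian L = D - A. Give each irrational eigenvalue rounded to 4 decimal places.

Each diagonal entry of L is the vertex degree and each off-diagonal entry is -1 where an edge is present, 0 otherwise; in the order [a, b, c, d, e, f, g, h, i, j] the diagonal is [6, 5, 6, 5, 6, 6, 6, 5, 5, 4]. Diagonalising L (or applying a numerical eigensolver to the 10x10 matrix) gives the spectrum above. The single zero eigenvalue shows the graph is connected. The eigenvalues sum to 54, which equals trace(L) = 2|E|. There is one zero in the spectrum, matching the 1 component.

[0, 3.5025, 4.0890, 4.4363, 5.1234, 6.3135, 6.5101, 7.5082, 8.0826, 8.4344]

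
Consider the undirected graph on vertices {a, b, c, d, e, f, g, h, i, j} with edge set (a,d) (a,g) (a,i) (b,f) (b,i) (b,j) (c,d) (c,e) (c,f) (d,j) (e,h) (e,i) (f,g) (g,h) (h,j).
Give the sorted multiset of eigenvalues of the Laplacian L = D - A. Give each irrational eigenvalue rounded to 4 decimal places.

Each diagonal entry of L is the vertex degree and each off-diagonal entry is -1 where an edge is present, 0 otherwise; in the order [a, b, c, d, e, f, g, h, i, j] the diagonal is [3, 3, 3, 3, 3, 3, 3, 3, 3, 3]. Since every row of L sums to 0, the all-ones vector is in the kernel and 0 is an eigenvalue. By the matrix-tree theorem the graph has (1/10) * product of the nonzero eigenvalues = 2000 spanning trees. The eigenvalues sum to 30, which equals trace(L) = 2|E|.

[0, 2, 2, 2, 2, 2, 5, 5, 5, 5]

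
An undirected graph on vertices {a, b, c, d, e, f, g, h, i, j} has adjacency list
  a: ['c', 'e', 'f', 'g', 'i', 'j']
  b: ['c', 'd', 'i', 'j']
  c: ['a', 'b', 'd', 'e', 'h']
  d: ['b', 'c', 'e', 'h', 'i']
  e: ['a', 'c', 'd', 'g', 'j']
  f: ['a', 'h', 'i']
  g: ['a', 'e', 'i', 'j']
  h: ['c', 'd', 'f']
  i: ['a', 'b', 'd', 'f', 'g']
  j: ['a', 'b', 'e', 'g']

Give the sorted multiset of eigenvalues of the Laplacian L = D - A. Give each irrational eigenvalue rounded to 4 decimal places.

[0, 1.9418, 2.7039, 3.5355, 4.3707, 4.6912, 5.6895, 6.3063, 7.0472, 7.7141]

Reading degrees in the order [a, b, c, d, e, f, g, h, i, j] gives [6, 4, 5, 5, 5, 3, 4, 3, 5, 4]; set D = diag(6, 4, 5, 5, 5, 3, 4, 3, 5, 4) and form L = D - A. L is symmetric positive semidefinite, so every eigenvalue is real and nonnegative. The eigenvalues sum to 44, which equals trace(L) = 2|E|.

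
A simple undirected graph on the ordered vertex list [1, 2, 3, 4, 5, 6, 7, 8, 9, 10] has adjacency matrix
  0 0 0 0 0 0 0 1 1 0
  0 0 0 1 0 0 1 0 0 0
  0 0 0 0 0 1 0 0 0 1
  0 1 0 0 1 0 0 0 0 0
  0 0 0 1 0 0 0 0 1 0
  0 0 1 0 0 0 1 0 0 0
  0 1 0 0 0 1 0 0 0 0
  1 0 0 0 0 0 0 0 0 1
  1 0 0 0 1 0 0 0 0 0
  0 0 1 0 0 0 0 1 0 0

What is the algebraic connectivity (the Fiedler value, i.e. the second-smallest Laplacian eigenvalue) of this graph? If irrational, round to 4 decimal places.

0.3820

Each diagonal entry of L is the vertex degree and each off-diagonal entry is -1 where an edge is present, 0 otherwise; in the order [1, 2, 3, 4, 5, 6, 7, 8, 9, 10] the diagonal is [2, 2, 2, 2, 2, 2, 2, 2, 2, 2]. The smallest Laplacian eigenvalue is always 0. The next one, lambda_2 = 0.3820, measures how hard the graph is to disconnect: larger values mean better connectivity. There is one zero in the spectrum, matching the 1 component. By the matrix-tree theorem the graph has (1/10) * product of the nonzero eigenvalues = 10 spanning trees.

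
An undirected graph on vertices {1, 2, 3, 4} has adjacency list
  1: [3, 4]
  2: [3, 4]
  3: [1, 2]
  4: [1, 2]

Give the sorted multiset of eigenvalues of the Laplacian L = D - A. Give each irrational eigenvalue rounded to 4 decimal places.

Each diagonal entry of L is the vertex degree and each off-diagonal entry is -1 where an edge is present, 0 otherwise; in the order [1, 2, 3, 4] the diagonal is [2, 2, 2, 2]. The multiplicity of 0 as a Laplacian eigenvalue equals the number of connected components. The eigenvalues sum to 8, which equals trace(L) = 2|E|.

[0, 2, 2, 4]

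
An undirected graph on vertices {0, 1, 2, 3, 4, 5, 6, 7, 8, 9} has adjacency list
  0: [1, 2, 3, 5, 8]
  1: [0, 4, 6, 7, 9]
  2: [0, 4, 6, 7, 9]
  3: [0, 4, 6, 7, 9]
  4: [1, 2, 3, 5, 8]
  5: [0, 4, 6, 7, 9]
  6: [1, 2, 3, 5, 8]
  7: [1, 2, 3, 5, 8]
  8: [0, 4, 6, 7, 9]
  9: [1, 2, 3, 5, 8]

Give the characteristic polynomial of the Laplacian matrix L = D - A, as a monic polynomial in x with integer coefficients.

With the vertex order [0, 1, 2, 3, 4, 5, 6, 7, 8, 9], the degrees are [5, 5, 5, 5, 5, 5, 5, 5, 5, 5], giving D = diag(5, 5, 5, 5, 5, 5, 5, 5, 5, 5) and L = D - A. The eigenvalues of L are [0, 5, 5, 5, 5, 5, 5, 5, 5, 10]; the characteristic polynomial is the product of (x - lambda_i), which multiplies out to x^10 - 50x^9 + 1100x^8 - 14000x^7 + 113750x^6 - 612500x^5 + 2187500x^4 - 5000000x^3 + 6640625x^2 - 3906250x. The constant term is 0 because L is singular (the all-ones vector lies in its kernel). There is one zero in the spectrum, matching the 1 component.

x^10 - 50x^9 + 1100x^8 - 14000x^7 + 113750x^6 - 612500x^5 + 2187500x^4 - 5000000x^3 + 6640625x^2 - 3906250x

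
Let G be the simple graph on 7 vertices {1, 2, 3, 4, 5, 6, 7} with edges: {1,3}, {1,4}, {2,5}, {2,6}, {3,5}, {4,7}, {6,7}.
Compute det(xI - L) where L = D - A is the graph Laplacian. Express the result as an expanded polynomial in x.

Reading degrees in the order [1, 2, 3, 4, 5, 6, 7] gives [2, 2, 2, 2, 2, 2, 2]; set D = diag(2, 2, 2, 2, 2, 2, 2) and form L = D - A. Computing det(xI - L) by cofactor expansion (or equivalently via sum-over-permutations) gives x^7 - 14x^6 + 77x^5 - 210x^4 + 294x^3 - 196x^2 + 49x. Since p(0) = det(-L) = 0, x divides p(x). By the matrix-tree theorem the graph has (1/7) * product of the nonzero eigenvalues = 7 spanning trees.

x^7 - 14x^6 + 77x^5 - 210x^4 + 294x^3 - 196x^2 + 49x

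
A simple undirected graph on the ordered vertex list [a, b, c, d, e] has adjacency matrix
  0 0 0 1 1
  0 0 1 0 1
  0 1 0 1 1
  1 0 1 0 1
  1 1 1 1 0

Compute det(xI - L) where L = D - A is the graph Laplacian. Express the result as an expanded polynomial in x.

Reading degrees in the order [a, b, c, d, e] gives [2, 2, 3, 3, 4]; set D = diag(2, 2, 3, 3, 4) and form L = D - A. L has integer entries, so p(x) = det(xI - L) has integer coefficients. Expanding the determinant yields x^5 - 14x^4 + 70x^3 - 146x^2 + 105x. The coefficient of x^4 equals -trace(L) = -14, matching the sum of degrees. The largest eigenvalue, 5, is at most the vertex count 5. By the matrix-tree theorem the graph has (1/5) * product of the nonzero eigenvalues = 21 spanning trees.

x^5 - 14x^4 + 70x^3 - 146x^2 + 105x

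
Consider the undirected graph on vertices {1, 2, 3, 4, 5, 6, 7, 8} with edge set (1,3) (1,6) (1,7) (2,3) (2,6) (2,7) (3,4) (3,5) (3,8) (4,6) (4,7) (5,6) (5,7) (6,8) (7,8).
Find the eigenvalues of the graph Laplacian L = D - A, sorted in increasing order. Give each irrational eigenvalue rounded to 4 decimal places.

[0, 3, 3, 3, 3, 5, 5, 8]

Reading degrees in the order [1, 2, 3, 4, 5, 6, 7, 8] gives [3, 3, 5, 3, 3, 5, 5, 3]; set D = diag(3, 3, 5, 3, 3, 5, 5, 3) and form L = D - A. Diagonalising L (or applying a numerical eigensolver to the 8x8 matrix) gives the spectrum above. The largest eigenvalue, 8, is at most the vertex count 8.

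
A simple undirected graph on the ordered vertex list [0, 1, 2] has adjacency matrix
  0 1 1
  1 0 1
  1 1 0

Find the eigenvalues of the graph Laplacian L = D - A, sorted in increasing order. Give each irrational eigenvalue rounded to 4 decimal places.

Each diagonal entry of L is the vertex degree and each off-diagonal entry is -1 where an edge is present, 0 otherwise; in the order [0, 1, 2] the diagonal is [2, 2, 2]. Diagonalising L (or applying a numerical eigensolver to the 3x3 matrix) gives the spectrum above. There is one zero in the spectrum, matching the 1 component.

[0, 3, 3]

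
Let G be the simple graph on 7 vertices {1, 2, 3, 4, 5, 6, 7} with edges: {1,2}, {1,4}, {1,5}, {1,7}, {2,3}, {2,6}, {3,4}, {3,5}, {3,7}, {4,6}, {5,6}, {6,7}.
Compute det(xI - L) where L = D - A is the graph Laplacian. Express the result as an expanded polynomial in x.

Reading degrees in the order [1, 2, 3, 4, 5, 6, 7] gives [4, 3, 4, 3, 3, 4, 3]; set D = diag(4, 3, 4, 3, 3, 4, 3) and form L = D - A. The eigenvalues of L are [0, 3, 3, 3, 4, 4, 7]; the characteristic polynomial is the product of (x - lambda_i), which multiplies out to x^7 - 24x^6 + 234x^5 - 1192x^4 + 3357x^3 - 4968x^2 + 3024x. Since p(0) = det(-L) = 0, x divides p(x). By the matrix-tree theorem the graph has (1/7) * product of the nonzero eigenvalues = 432 spanning trees. There is one zero in the spectrum, matching the 1 component.

x^7 - 24x^6 + 234x^5 - 1192x^4 + 3357x^3 - 4968x^2 + 3024x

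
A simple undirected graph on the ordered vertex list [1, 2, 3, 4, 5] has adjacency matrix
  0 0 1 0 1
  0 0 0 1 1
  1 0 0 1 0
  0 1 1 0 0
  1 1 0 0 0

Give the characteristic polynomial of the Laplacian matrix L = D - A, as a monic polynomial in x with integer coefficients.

Reading degrees in the order [1, 2, 3, 4, 5] gives [2, 2, 2, 2, 2]; set D = diag(2, 2, 2, 2, 2) and form L = D - A. L has integer entries, so p(x) = det(xI - L) has integer coefficients. Expanding the determinant yields x^5 - 10x^4 + 35x^3 - 50x^2 + 25x. Since p(0) = det(-L) = 0, x divides p(x). By the matrix-tree theorem the graph has (1/5) * product of the nonzero eigenvalues = 5 spanning trees.

x^5 - 10x^4 + 35x^3 - 50x^2 + 25x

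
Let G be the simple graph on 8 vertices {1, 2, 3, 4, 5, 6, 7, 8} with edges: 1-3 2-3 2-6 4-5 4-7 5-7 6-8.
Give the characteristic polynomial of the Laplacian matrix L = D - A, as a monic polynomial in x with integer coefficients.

x^8 - 14x^7 + 78x^6 - 218x^5 + 314x^4 - 210x^3 + 45x^2

Reading degrees in the order [1, 2, 3, 4, 5, 6, 7, 8] gives [1, 2, 2, 2, 2, 2, 2, 1]; set D = diag(1, 2, 2, 2, 2, 2, 2, 1) and form L = D - A. Computing det(xI - L) by cofactor expansion (or equivalently via sum-over-permutations) gives x^8 - 14x^7 + 78x^6 - 218x^5 + 314x^4 - 210x^3 + 45x^2. The coefficient of x^7 equals -trace(L) = -14, matching the sum of degrees. There are 2 zeros in the spectrum, matching the 2 components. The eigenvalues sum to 14, which equals trace(L) = 2|E|.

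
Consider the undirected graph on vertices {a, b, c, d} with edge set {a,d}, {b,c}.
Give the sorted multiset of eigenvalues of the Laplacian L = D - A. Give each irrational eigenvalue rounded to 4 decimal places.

Each diagonal entry of L is the vertex degree and each off-diagonal entry is -1 where an edge is present, 0 otherwise; in the order [a, b, c, d] the diagonal is [1, 1, 1, 1]. The multiplicity of 0 as a Laplacian eigenvalue equals the number of connected components. The 2 zero eigenvalues correspond to the 2 connected components. There are 2 zeros in the spectrum, matching the 2 components.

[0, 0, 2, 2]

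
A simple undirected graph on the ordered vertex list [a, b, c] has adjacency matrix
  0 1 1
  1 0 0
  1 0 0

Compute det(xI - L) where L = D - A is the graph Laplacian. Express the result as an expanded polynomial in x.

x^3 - 4x^2 + 3x

Reading degrees in the order [a, b, c] gives [2, 1, 1]; set D = diag(2, 1, 1) and form L = D - A. L has integer entries, so p(x) = det(xI - L) has integer coefficients. Expanding the determinant yields x^3 - 4x^2 + 3x. The constant term is 0 because L is singular (the all-ones vector lies in its kernel). The largest eigenvalue, 3, is at most the vertex count 3.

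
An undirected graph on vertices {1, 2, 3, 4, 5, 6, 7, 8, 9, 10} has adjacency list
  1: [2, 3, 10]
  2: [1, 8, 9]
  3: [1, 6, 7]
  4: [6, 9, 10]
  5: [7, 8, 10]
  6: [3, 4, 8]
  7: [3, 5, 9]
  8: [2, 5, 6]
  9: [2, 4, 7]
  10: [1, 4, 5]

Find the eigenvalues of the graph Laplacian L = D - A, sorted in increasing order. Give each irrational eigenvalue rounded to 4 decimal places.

[0, 2, 2, 2, 2, 2, 5, 5, 5, 5]

Reading degrees in the order [1, 2, 3, 4, 5, 6, 7, 8, 9, 10] gives [3, 3, 3, 3, 3, 3, 3, 3, 3, 3]; set D = diag(3, 3, 3, 3, 3, 3, 3, 3, 3, 3) and form L = D - A. Diagonalising L (or applying a numerical eigensolver to the 10x10 matrix) gives the spectrum above. There is one zero in the spectrum, matching the 1 component.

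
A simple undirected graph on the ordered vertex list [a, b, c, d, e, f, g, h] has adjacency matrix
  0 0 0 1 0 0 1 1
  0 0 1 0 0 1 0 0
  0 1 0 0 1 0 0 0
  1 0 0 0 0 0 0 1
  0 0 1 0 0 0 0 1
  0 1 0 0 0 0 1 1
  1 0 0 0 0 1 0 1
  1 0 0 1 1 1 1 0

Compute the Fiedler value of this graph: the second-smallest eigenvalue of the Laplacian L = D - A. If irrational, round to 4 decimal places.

0.7125

With the vertex order [a, b, c, d, e, f, g, h], the degrees are [3, 2, 2, 2, 2, 3, 3, 5], giving D = diag(3, 2, 2, 2, 2, 3, 3, 5) and L = D - A. Computing the eigenvalues of L and sorting gives [0, 0.7125, 1.5309, 2.1586, 3.0902, 3.7765, 4.6248, 6.1065]. The Fiedler value lambda_2 = 0.7125 is strictly positive, so the graph is connected.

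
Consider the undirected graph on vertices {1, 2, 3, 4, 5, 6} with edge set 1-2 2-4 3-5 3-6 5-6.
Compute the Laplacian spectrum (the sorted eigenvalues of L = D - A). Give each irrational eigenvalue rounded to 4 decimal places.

[0, 0, 1, 3, 3, 3]

Each diagonal entry of L is the vertex degree and each off-diagonal entry is -1 where an edge is present, 0 otherwise; in the order [1, 2, 3, 4, 5, 6] the diagonal is [1, 2, 2, 1, 2, 2]. The multiplicity of 0 as a Laplacian eigenvalue equals the number of connected components. The 2 zero eigenvalues correspond to the 2 connected components.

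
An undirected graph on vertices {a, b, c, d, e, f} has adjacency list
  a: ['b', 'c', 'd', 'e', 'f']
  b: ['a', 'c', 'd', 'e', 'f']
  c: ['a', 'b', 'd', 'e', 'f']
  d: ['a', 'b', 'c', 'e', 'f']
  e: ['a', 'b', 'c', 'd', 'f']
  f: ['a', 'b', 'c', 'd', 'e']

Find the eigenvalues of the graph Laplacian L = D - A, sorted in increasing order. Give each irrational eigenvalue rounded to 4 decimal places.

[0, 6, 6, 6, 6, 6]

Reading degrees in the order [a, b, c, d, e, f] gives [5, 5, 5, 5, 5, 5]; set D = diag(5, 5, 5, 5, 5, 5) and form L = D - A. L is symmetric positive semidefinite, so every eigenvalue is real and nonnegative. The single zero eigenvalue shows the graph is connected.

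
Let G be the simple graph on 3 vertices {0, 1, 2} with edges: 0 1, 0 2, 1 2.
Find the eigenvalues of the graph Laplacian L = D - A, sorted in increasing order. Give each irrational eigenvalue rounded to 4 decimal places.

Each diagonal entry of L is the vertex degree and each off-diagonal entry is -1 where an edge is present, 0 otherwise; in the order [0, 1, 2] the diagonal is [2, 2, 2]. L is symmetric positive semidefinite, so every eigenvalue is real and nonnegative.

[0, 3, 3]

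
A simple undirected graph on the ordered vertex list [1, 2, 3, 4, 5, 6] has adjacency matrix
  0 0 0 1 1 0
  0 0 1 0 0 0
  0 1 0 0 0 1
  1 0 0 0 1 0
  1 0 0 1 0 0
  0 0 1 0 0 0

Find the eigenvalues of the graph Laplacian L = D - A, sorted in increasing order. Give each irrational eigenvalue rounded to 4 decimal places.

[0, 0, 1, 3, 3, 3]

With the vertex order [1, 2, 3, 4, 5, 6], the degrees are [2, 1, 2, 2, 2, 1], giving D = diag(2, 1, 2, 2, 2, 1) and L = D - A. The multiplicity of 0 as a Laplacian eigenvalue equals the number of connected components. The 2 zero eigenvalues correspond to the 2 connected components. There are 2 zeros in the spectrum, matching the 2 components.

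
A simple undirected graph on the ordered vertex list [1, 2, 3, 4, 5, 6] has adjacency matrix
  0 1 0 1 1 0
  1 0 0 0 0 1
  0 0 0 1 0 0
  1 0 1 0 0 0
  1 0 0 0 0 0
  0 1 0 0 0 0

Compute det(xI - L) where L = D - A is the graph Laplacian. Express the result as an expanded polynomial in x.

x^6 - 10x^5 + 35x^4 - 52x^3 + 31x^2 - 6x

Each diagonal entry of L is the vertex degree and each off-diagonal entry is -1 where an edge is present, 0 otherwise; in the order [1, 2, 3, 4, 5, 6] the diagonal is [3, 2, 1, 2, 1, 1]. L has integer entries, so p(x) = det(xI - L) has integer coefficients. Expanding the determinant yields x^6 - 10x^5 + 35x^4 - 52x^3 + 31x^2 - 6x. The constant term is 0 because L is singular (the all-ones vector lies in its kernel). The largest eigenvalue, 4.3028, is at most the vertex count 6.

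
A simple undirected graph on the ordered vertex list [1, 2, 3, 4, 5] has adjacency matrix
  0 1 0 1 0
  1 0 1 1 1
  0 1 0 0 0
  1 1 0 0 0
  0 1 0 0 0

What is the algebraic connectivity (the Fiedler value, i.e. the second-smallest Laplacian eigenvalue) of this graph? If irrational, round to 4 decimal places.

Reading degrees in the order [1, 2, 3, 4, 5] gives [2, 4, 1, 2, 1]; set D = diag(2, 4, 1, 2, 1) and form L = D - A. The smallest Laplacian eigenvalue is always 0. The next one, lambda_2 = 1, measures how hard the graph is to disconnect: larger values mean better connectivity. The eigenvalues sum to 10, which equals trace(L) = 2|E|.

1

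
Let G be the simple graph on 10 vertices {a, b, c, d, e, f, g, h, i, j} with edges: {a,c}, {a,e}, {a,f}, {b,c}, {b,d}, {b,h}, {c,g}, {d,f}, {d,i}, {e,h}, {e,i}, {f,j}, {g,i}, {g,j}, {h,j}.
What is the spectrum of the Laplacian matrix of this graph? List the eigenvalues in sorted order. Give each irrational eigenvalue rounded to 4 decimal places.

Reading degrees in the order [a, b, c, d, e, f, g, h, i, j] gives [3, 3, 3, 3, 3, 3, 3, 3, 3, 3]; set D = diag(3, 3, 3, 3, 3, 3, 3, 3, 3, 3) and form L = D - A. Diagonalising L (or applying a numerical eigensolver to the 10x10 matrix) gives the spectrum above. By the matrix-tree theorem the graph has (1/10) * product of the nonzero eigenvalues = 2000 spanning trees. There is one zero in the spectrum, matching the 1 component.

[0, 2, 2, 2, 2, 2, 5, 5, 5, 5]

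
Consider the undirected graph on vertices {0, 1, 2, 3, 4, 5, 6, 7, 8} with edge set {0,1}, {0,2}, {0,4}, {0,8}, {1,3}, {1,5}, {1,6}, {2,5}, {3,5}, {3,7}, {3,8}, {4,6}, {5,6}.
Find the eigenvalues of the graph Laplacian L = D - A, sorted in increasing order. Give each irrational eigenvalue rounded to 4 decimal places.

Reading degrees in the order [0, 1, 2, 3, 4, 5, 6, 7, 8] gives [4, 4, 2, 4, 2, 4, 3, 1, 2]; set D = diag(4, 4, 2, 4, 2, 4, 3, 1, 2) and form L = D - A. Since every row of L sums to 0, the all-ones vector is in the kernel and 0 is an eigenvalue. The single zero eigenvalue shows the graph is connected.

[0, 0.7445, 1.5405, 1.7190, 2.1986, 3.9161, 4.2215, 5.5549, 6.1049]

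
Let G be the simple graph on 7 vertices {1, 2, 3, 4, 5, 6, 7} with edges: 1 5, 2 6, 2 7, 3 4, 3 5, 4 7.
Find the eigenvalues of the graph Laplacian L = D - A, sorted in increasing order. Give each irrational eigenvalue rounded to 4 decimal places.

Each diagonal entry of L is the vertex degree and each off-diagonal entry is -1 where an edge is present, 0 otherwise; in the order [1, 2, 3, 4, 5, 6, 7] the diagonal is [1, 2, 2, 2, 2, 1, 2]. Diagonalising L (or applying a numerical eigensolver to the 7x7 matrix) gives the spectrum above.

[0, 0.1981, 0.7530, 1.5550, 2.4450, 3.2470, 3.8019]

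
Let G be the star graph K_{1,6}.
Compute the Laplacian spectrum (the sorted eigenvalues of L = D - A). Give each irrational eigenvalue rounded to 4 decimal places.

The graph has 7 vertices and degree multiset [6, 1, 1, 1, 1, 1, 1]; D is the diagonal matrix of degrees and L = D - A. The multiplicity of 0 as a Laplacian eigenvalue equals the number of connected components. The single zero eigenvalue shows the graph is connected. By the matrix-tree theorem the graph has (1/7) * product of the nonzero eigenvalues = 1 spanning tree. The largest eigenvalue, 7, is at most the vertex count 7.

[0, 1, 1, 1, 1, 1, 7]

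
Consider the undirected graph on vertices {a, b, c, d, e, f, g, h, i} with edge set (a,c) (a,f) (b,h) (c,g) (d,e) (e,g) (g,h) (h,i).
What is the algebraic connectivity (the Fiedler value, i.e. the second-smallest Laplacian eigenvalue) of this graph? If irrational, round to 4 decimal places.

Each diagonal entry of L is the vertex degree and each off-diagonal entry is -1 where an edge is present, 0 otherwise; in the order [a, b, c, d, e, f, g, h, i] the diagonal is [2, 1, 2, 1, 2, 1, 3, 3, 1]. Computing the eigenvalues of L and sorting gives [0, 0.2217, 0.3327, 1, 1.1923, 2.1071, 3, 3.4413, 4.7049]. The Fiedler value lambda_2 = 0.2217 is strictly positive, so the graph is connected. The eigenvalues sum to 16, which equals trace(L) = 2|E|. The largest eigenvalue, 4.7049, is at most the vertex count 9.

0.2217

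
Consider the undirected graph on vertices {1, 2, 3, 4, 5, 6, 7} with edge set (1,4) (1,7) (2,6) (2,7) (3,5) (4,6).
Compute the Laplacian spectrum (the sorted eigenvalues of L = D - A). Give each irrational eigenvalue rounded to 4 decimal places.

With the vertex order [1, 2, 3, 4, 5, 6, 7], the degrees are [2, 2, 1, 2, 1, 2, 2], giving D = diag(2, 2, 1, 2, 1, 2, 2) and L = D - A. Diagonalising L (or applying a numerical eigensolver to the 7x7 matrix) gives the spectrum above. The 2 zero eigenvalues correspond to the 2 connected components. The eigenvalues sum to 12, which equals trace(L) = 2|E|. The largest eigenvalue, 3.6180, is at most the vertex count 7.

[0, 0, 1.3820, 1.3820, 2, 3.6180, 3.6180]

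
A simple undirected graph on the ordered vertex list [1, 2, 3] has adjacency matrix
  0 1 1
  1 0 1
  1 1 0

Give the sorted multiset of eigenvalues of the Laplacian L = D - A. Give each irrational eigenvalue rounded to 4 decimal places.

[0, 3, 3]

With the vertex order [1, 2, 3], the degrees are [2, 2, 2], giving D = diag(2, 2, 2) and L = D - A. L is symmetric positive semidefinite, so every eigenvalue is real and nonnegative. The eigenvalues sum to 6, which equals trace(L) = 2|E|. There is one zero in the spectrum, matching the 1 component.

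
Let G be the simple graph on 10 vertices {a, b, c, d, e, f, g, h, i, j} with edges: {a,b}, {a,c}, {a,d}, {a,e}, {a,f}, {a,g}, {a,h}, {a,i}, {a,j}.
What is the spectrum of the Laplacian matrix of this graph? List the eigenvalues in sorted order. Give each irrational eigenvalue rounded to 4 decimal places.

[0, 1, 1, 1, 1, 1, 1, 1, 1, 10]

Each diagonal entry of L is the vertex degree and each off-diagonal entry is -1 where an edge is present, 0 otherwise; in the order [a, b, c, d, e, f, g, h, i, j] the diagonal is [9, 1, 1, 1, 1, 1, 1, 1, 1, 1]. Diagonalising L (or applying a numerical eigensolver to the 10x10 matrix) gives the spectrum above.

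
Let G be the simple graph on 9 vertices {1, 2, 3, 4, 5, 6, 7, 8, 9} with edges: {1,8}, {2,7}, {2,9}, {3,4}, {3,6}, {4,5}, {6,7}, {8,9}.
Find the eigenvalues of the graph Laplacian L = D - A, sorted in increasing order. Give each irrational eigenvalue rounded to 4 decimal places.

Each diagonal entry of L is the vertex degree and each off-diagonal entry is -1 where an edge is present, 0 otherwise; in the order [1, 2, 3, 4, 5, 6, 7, 8, 9] the diagonal is [1, 2, 2, 2, 1, 2, 2, 2, 2]. L is symmetric positive semidefinite, so every eigenvalue is real and nonnegative. The eigenvalues sum to 16, which equals trace(L) = 2|E|. The largest eigenvalue, 3.8794, is at most the vertex count 9.

[0, 0.1206, 0.4679, 1, 1.6527, 2.3473, 3, 3.5321, 3.8794]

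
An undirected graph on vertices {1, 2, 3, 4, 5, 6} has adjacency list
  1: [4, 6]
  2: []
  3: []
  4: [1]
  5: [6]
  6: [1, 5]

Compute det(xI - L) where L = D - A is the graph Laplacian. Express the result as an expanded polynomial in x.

With the vertex order [1, 2, 3, 4, 5, 6], the degrees are [2, 0, 0, 1, 1, 2], giving D = diag(2, 0, 0, 1, 1, 2) and L = D - A. L has integer entries, so p(x) = det(xI - L) has integer coefficients. Expanding the determinant yields x^6 - 6x^5 + 10x^4 - 4x^3. The constant term is 0 because L is singular (the all-ones vector lies in its kernel). There are 3 zeros in the spectrum, matching the 3 components. The largest eigenvalue, 3.4142, is at most the vertex count 6.

x^6 - 6x^5 + 10x^4 - 4x^3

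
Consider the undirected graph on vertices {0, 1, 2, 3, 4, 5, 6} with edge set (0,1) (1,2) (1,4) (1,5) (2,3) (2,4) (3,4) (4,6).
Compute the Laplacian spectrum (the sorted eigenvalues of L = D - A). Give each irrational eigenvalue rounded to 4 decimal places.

Reading degrees in the order [0, 1, 2, 3, 4, 5, 6] gives [1, 4, 3, 2, 4, 1, 1]; set D = diag(1, 4, 3, 2, 4, 1, 1) and form L = D - A. Since every row of L sums to 0, the all-ones vector is in the kernel and 0 is an eigenvalue. There is one zero in the spectrum, matching the 1 component.

[0, 0.6150, 1, 1.1509, 3.1118, 4.6229, 5.4993]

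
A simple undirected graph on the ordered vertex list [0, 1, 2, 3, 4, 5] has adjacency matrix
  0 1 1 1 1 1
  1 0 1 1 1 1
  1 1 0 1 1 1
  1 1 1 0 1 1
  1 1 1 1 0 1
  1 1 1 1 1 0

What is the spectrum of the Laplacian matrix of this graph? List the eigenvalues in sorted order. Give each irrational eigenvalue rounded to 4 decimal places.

[0, 6, 6, 6, 6, 6]

Each diagonal entry of L is the vertex degree and each off-diagonal entry is -1 where an edge is present, 0 otherwise; in the order [0, 1, 2, 3, 4, 5] the diagonal is [5, 5, 5, 5, 5, 5]. Diagonalising L (or applying a numerical eigensolver to the 6x6 matrix) gives the spectrum above. The single zero eigenvalue shows the graph is connected. The largest eigenvalue, 6, is at most the vertex count 6. The eigenvalues sum to 30, which equals trace(L) = 2|E|.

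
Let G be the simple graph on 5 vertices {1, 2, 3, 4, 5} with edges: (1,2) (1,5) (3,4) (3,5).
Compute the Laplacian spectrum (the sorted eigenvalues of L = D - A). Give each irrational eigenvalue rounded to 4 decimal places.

With the vertex order [1, 2, 3, 4, 5], the degrees are [2, 1, 2, 1, 2], giving D = diag(2, 1, 2, 1, 2) and L = D - A. L is symmetric positive semidefinite, so every eigenvalue is real and nonnegative. There is one zero in the spectrum, matching the 1 component.

[0, 0.3820, 1.3820, 2.6180, 3.6180]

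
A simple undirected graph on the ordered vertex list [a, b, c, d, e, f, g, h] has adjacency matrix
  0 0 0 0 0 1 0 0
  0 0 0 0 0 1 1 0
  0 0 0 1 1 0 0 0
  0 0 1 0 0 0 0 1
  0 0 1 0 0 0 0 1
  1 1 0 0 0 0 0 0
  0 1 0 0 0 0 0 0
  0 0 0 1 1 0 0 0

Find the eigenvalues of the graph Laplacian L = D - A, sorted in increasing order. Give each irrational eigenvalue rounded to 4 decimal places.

[0, 0, 0.5858, 2, 2, 2, 3.4142, 4]

With the vertex order [a, b, c, d, e, f, g, h], the degrees are [1, 2, 2, 2, 2, 2, 1, 2], giving D = diag(1, 2, 2, 2, 2, 2, 1, 2) and L = D - A. L is symmetric positive semidefinite, so every eigenvalue is real and nonnegative. The 2 zero eigenvalues correspond to the 2 connected components.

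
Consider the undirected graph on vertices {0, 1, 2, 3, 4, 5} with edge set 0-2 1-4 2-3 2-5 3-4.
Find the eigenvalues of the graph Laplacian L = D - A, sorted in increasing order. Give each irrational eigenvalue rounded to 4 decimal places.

Each diagonal entry of L is the vertex degree and each off-diagonal entry is -1 where an edge is present, 0 otherwise; in the order [0, 1, 2, 3, 4, 5] the diagonal is [1, 1, 3, 2, 2, 1]. Diagonalising L (or applying a numerical eigensolver to the 6x6 matrix) gives the spectrum above. The single zero eigenvalue shows the graph is connected. There is one zero in the spectrum, matching the 1 component.

[0, 0.3249, 1, 1.4608, 3, 4.2143]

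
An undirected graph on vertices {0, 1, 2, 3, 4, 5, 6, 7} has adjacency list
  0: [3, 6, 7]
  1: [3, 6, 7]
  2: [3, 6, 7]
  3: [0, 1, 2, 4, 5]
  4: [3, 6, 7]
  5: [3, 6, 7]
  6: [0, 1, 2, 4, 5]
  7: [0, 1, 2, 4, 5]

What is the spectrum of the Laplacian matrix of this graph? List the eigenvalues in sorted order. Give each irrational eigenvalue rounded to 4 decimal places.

[0, 3, 3, 3, 3, 5, 5, 8]

Each diagonal entry of L is the vertex degree and each off-diagonal entry is -1 where an edge is present, 0 otherwise; in the order [0, 1, 2, 3, 4, 5, 6, 7] the diagonal is [3, 3, 3, 5, 3, 3, 5, 5]. Since every row of L sums to 0, the all-ones vector is in the kernel and 0 is an eigenvalue. There is one zero in the spectrum, matching the 1 component.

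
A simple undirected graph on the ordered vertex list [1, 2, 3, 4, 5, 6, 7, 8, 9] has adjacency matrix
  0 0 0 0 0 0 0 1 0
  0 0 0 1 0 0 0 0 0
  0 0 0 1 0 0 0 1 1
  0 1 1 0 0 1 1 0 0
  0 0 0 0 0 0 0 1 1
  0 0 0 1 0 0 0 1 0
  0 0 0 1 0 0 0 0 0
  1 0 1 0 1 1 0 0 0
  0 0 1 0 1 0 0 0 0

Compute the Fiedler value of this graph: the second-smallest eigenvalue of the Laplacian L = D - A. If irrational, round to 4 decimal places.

0.4655

With the vertex order [1, 2, 3, 4, 5, 6, 7, 8, 9], the degrees are [1, 1, 3, 4, 2, 2, 1, 4, 2], giving D = diag(1, 1, 3, 4, 2, 2, 1, 4, 2) and L = D - A. Computing the eigenvalues of L and sorting gives [0, 0.4655, 0.8820, 1, 1.5968, 2.3418, 3.2634, 4.6273, 5.8232]. The Fiedler value lambda_2 = 0.4655 is strictly positive, so the graph is connected. The eigenvalues sum to 20, which equals trace(L) = 2|E|.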